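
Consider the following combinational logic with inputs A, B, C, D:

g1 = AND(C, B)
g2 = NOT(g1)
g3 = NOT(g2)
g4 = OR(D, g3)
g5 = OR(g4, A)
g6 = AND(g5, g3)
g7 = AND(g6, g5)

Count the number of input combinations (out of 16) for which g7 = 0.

g7 = AND(g6, g5) must be 0, so at least one of g6, g5 is 0.
Enumerating the 16 input combinations, 12 give g7 = 0 and 4 give g7 = 1.

12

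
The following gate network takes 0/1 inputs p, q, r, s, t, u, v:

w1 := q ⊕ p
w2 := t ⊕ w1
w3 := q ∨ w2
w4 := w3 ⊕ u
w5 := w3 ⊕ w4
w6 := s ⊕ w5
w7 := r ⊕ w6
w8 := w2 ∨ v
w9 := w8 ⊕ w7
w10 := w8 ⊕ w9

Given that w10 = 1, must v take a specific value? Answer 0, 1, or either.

either

Both values of v occur among assignments with w10 = 1:
  v=0: p=0, q=0, r=0, s=0, t=0, u=1, v=0
  v=1: p=0, q=0, r=0, s=0, t=0, u=1, v=1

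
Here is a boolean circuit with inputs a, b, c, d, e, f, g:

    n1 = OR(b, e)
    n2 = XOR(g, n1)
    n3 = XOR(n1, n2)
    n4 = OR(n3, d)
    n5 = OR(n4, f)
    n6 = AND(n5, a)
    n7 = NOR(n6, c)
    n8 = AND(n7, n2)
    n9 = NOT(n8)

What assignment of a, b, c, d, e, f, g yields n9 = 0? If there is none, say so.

n9 = NOT(n8) must be 0, so n8 = 1.
Check with a=0 b=0 c=0 d=1 e=1 f=1 g=0:
n1 = OR(b, e) = OR(0, 1) = 1
n2 = XOR(g, n1) = XOR(0, 1) = 1
n3 = XOR(n1, n2) = XOR(1, 1) = 0
n4 = OR(n3, d) = OR(0, 1) = 1
n5 = OR(n4, f) = OR(1, 1) = 1
n6 = AND(n5, a) = AND(1, 0) = 0
n7 = NOR(n6, c) = NOR(0, 0) = 1
n8 = AND(n7, n2) = AND(1, 1) = 1
n9 = NOT(n8) = NOT 1 = 0
So n9 = 0 as required.

a=0 b=0 c=0 d=1 e=1 f=1 g=0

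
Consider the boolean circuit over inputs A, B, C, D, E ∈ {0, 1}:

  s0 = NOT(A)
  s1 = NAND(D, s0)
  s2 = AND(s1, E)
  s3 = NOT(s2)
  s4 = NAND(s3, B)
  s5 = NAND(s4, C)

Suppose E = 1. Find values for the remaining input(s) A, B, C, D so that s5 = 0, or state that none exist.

s5 = NAND(s4, C) must be 0, so both s4 = 1 and C = 1.
s4 = NAND(s3, B) must be 1, so at least one of s3, B is 0.
Check with E = 1 and A=1, B=0, C=1, D=1:
s0 = NOT(A) = NOT 1 = 0
s1 = NAND(D, s0) = NAND(1, 0) = 1
s2 = AND(s1, E) = AND(1, 1) = 1
s3 = NOT(s2) = NOT 1 = 0
s4 = NAND(s3, B) = NAND(0, 0) = 1
s5 = NAND(s4, C) = NAND(1, 1) = 0
So s5 = 0.

A=1, B=0, C=1, D=1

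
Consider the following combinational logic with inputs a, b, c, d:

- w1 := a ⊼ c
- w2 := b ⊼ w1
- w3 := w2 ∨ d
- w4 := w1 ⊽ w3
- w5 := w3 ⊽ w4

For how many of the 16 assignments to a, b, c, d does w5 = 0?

13

w5 = w3 ⊽ w4 must be 0, so at least one of w3, w4 is 1.
Enumerating the 16 input combinations, 13 give w5 = 0 and 3 give w5 = 1.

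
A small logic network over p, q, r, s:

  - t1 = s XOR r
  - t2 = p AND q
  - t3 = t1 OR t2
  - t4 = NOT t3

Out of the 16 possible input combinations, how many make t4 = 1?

6

t4 = NOT t3 must be 1, so t3 = 0.
Satisfying assignments:
  p=0, q=0, r=0, s=0
  p=0, q=0, r=1, s=1
  p=0, q=1, r=0, s=0
  p=0, q=1, r=1, s=1
  p=1, q=0, r=0, s=0
  p=1, q=0, r=1, s=1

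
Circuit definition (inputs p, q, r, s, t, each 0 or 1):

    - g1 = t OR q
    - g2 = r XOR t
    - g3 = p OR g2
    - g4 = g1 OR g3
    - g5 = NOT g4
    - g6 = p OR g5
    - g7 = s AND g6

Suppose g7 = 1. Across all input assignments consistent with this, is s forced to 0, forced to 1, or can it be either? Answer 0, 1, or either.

g7 = s AND g6 must be 1, so both s = 1 and g6 = 1.
Every assignment with g7 = 1 has s = 1; there are 9 such assignment(s).

1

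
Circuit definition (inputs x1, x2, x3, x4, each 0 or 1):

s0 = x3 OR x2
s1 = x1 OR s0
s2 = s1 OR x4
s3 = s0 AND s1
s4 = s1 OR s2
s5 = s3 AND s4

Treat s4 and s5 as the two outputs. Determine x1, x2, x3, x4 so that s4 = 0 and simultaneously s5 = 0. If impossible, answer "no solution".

x1=0, x2=0, x3=0, x4=0

Check with x1=0, x2=0, x3=0, x4=0:
s0 = x3 OR x2 = 0 OR 0 = 0
s1 = x1 OR s0 = 0 OR 0 = 0
s2 = s1 OR x4 = 0 OR 0 = 0
s3 = s0 AND s1 = 0 AND 0 = 0
s4 = s1 OR s2 = 0 OR 0 = 0
s5 = s3 AND s4 = 0 AND 0 = 0
So s4 = 0 and s5 = 0.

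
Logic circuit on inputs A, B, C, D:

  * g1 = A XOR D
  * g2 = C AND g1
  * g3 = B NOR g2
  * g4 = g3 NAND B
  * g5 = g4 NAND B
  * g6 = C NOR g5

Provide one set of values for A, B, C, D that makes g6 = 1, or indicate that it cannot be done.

A=0, B=1, C=0, D=1

Check with A=0, B=1, C=0, D=1:
g1 = A XOR D = 0 XOR 1 = 1
g2 = C AND g1 = 0 AND 1 = 0
g3 = B NOR g2 = 1 NOR 0 = 0
g4 = g3 NAND B = 0 NAND 1 = 1
g5 = g4 NAND B = 1 NAND 1 = 0
g6 = C NOR g5 = 0 NOR 0 = 1
So g6 = 1 as required.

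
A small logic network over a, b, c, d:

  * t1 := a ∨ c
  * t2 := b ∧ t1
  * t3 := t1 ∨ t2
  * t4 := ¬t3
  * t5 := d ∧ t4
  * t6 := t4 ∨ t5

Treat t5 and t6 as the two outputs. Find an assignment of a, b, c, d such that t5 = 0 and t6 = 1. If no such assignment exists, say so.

Check with a=0, b=1, c=0, d=0:
t1 = a ∨ c = 0 ∨ 0 = 0
t2 = b ∧ t1 = 1 ∧ 0 = 0
t3 = t1 ∨ t2 = 0 ∨ 0 = 0
t4 = ¬t3 = ¬0 = 1
t5 = d ∧ t4 = 0 ∧ 1 = 0
t6 = t4 ∨ t5 = 1 ∨ 0 = 1
So t5 = 0 and t6 = 1.

a=0, b=1, c=0, d=0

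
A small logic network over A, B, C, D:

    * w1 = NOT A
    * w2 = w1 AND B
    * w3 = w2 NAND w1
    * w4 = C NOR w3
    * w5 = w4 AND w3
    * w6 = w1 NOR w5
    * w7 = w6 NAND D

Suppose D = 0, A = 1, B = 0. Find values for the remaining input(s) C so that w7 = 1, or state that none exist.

w7 = w6 NAND D must be 1, so at least one of w6, D is 0.
Check with D = 0, A = 1, B = 0 and C=1:
w1 = NOT A = NOT 1 = 0
w2 = w1 AND B = 0 AND 0 = 0
w3 = w2 NAND w1 = 0 NAND 0 = 1
w4 = C NOR w3 = 1 NOR 1 = 0
w5 = w4 AND w3 = 0 AND 1 = 0
w6 = w1 NOR w5 = 0 NOR 0 = 1
w7 = w6 NAND D = 1 NAND 0 = 1
So w7 = 1.

C=1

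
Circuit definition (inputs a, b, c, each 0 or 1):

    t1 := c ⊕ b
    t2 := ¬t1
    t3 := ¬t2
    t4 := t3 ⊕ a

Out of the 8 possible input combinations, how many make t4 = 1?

4

t4 = t3 ⊕ a must be 1, so t3 and a differ.
Satisfying assignments:
  a=0, b=0, c=1
  a=0, b=1, c=0
  a=1, b=0, c=0
  a=1, b=1, c=1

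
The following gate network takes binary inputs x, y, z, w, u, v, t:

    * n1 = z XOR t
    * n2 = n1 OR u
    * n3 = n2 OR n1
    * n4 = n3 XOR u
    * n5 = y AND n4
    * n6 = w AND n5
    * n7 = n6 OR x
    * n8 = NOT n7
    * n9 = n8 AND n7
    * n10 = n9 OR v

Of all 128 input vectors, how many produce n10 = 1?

64

n10 = n9 OR v must be 1, so at least one of n9, v is 1.
Enumerating the 128 input combinations, 64 give n10 = 1 and 64 give n10 = 0.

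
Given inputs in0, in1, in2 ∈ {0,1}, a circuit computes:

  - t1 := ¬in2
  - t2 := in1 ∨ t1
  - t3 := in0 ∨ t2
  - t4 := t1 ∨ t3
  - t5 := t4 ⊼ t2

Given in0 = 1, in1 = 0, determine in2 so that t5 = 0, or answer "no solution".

in2=0

Check with in0 = 1, in1 = 0 and in2=0:
t1 = ¬in2 = ¬0 = 1
t2 = in1 ∨ t1 = 0 ∨ 1 = 1
t3 = in0 ∨ t2 = 1 ∨ 1 = 1
t4 = t1 ∨ t3 = 1 ∨ 1 = 1
t5 = t4 ⊼ t2 = 1 ⊼ 1 = 0
So t5 = 0.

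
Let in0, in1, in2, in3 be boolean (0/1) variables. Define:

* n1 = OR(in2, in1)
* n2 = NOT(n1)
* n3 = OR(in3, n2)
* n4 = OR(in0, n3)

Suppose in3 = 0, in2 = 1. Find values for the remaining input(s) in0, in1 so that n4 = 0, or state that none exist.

in0=0, in1=1

n4 = OR(in0, n3) must be 0, so both in0 = 0 and n3 = 0.
Check with in3 = 0, in2 = 1 and in0=0, in1=1:
n1 = OR(in2, in1) = OR(1, 1) = 1
n2 = NOT(n1) = NOT 1 = 0
n3 = OR(in3, n2) = OR(0, 0) = 0
n4 = OR(in0, n3) = OR(0, 0) = 0
So n4 = 0.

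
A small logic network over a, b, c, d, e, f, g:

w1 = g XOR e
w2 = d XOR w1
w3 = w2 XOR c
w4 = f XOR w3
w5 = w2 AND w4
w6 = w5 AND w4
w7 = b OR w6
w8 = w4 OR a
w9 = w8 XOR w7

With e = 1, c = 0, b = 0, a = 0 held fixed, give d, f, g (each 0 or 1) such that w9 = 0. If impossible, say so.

d=1, f=0, g=1

w9 = w8 XOR w7 must be 0, so w8 and w7 are equal.
Check with e = 1, c = 0, b = 0, a = 0 and d=1, f=0, g=1:
w1 = g XOR e = 1 XOR 1 = 0
w2 = d XOR w1 = 1 XOR 0 = 1
w3 = w2 XOR c = 1 XOR 0 = 1
w4 = f XOR w3 = 0 XOR 1 = 1
w5 = w2 AND w4 = 1 AND 1 = 1
w6 = w5 AND w4 = 1 AND 1 = 1
w7 = b OR w6 = 0 OR 1 = 1
w8 = w4 OR a = 1 OR 0 = 1
w9 = w8 XOR w7 = 1 XOR 1 = 0
So w9 = 0.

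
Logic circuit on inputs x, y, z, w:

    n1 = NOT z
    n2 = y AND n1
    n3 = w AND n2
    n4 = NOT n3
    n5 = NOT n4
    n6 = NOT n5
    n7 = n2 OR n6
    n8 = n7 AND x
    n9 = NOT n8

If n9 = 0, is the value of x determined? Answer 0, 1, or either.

n9 = NOT n8 must be 0, so n8 = 1.
n8 = n7 AND x must be 1, so both n7 = 1 and x = 1.
Every assignment with n9 = 0 has x = 1; there are 8 such assignment(s).

1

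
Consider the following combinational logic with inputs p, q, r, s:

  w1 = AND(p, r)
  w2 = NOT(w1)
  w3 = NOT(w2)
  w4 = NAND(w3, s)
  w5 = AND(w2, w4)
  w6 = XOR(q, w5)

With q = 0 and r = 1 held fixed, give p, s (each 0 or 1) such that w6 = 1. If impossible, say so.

w6 = XOR(q, w5) must be 1, so q and w5 differ.
Check with q = 0 and r = 1 and p=0, s=0:
w1 = AND(p, r) = AND(0, 1) = 0
w2 = NOT(w1) = NOT 0 = 1
w3 = NOT(w2) = NOT 1 = 0
w4 = NAND(w3, s) = NAND(0, 0) = 1
w5 = AND(w2, w4) = AND(1, 1) = 1
w6 = XOR(q, w5) = XOR(0, 1) = 1
So w6 = 1.

p=0 s=0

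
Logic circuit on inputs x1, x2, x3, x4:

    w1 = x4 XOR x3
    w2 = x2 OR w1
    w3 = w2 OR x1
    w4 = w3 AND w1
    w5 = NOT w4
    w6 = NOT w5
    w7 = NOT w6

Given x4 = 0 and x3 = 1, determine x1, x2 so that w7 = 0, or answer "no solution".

Check with x4 = 0 and x3 = 1 and x1=0, x2=1:
w1 = x4 XOR x3 = 0 XOR 1 = 1
w2 = x2 OR w1 = 1 OR 1 = 1
w3 = w2 OR x1 = 1 OR 0 = 1
w4 = w3 AND w1 = 1 AND 1 = 1
w5 = NOT w4 = NOT 1 = 0
w6 = NOT w5 = NOT 0 = 1
w7 = NOT w6 = NOT 1 = 0
So w7 = 0.

x1=0 x2=1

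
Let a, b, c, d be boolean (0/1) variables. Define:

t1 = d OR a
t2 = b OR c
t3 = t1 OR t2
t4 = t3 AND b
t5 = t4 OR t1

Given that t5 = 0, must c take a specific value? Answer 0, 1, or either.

either

Both values of c occur among assignments with t5 = 0:
  c=0: a=0, b=0, c=0, d=0
  c=1: a=0, b=0, c=1, d=0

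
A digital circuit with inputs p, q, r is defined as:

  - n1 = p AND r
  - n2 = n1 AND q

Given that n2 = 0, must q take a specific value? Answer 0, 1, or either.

Both values of q occur among assignments with n2 = 0:
  q=0: p=0, q=0, r=0
  q=1: p=0, q=1, r=0

either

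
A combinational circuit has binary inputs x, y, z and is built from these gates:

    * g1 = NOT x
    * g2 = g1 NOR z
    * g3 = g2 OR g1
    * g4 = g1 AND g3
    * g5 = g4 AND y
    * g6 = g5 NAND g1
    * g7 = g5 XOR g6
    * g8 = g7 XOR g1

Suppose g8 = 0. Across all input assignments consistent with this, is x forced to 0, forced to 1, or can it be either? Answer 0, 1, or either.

g8 = g7 XOR g1 must be 0, so g7 and g1 are equal.
Every assignment with g8 = 0 has x = 0; there are 4 such assignment(s).
  x=0, y=0, z=0
  x=0, y=0, z=1
  x=0, y=1, z=0
  x=0, y=1, z=1

0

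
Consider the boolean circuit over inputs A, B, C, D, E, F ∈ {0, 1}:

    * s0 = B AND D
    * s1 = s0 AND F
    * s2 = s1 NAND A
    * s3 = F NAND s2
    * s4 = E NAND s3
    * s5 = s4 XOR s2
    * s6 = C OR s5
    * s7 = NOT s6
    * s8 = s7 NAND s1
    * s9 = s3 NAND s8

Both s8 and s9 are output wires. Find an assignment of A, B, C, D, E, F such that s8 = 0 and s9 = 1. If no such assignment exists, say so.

A=0, B=1, C=0, D=1, E=1, F=1

Check with A=0, B=1, C=0, D=1, E=1, F=1:
s0 = B AND D = 1 AND 1 = 1
s1 = s0 AND F = 1 AND 1 = 1
s2 = s1 NAND A = 1 NAND 0 = 1
s3 = F NAND s2 = 1 NAND 1 = 0
s4 = E NAND s3 = 1 NAND 0 = 1
s5 = s4 XOR s2 = 1 XOR 1 = 0
s6 = C OR s5 = 0 OR 0 = 0
s7 = NOT s6 = NOT 0 = 1
s8 = s7 NAND s1 = 1 NAND 1 = 0
s9 = s3 NAND s8 = 0 NAND 0 = 1
So s8 = 0 and s9 = 1.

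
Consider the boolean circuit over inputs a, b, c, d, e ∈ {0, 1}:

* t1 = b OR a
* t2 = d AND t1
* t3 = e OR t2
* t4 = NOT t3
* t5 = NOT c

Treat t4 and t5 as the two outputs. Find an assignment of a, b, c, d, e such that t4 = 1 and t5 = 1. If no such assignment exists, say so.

Check with a=0, b=0, c=0, d=0, e=0:
t1 = b OR a = 0 OR 0 = 0
t2 = d AND t1 = 0 AND 0 = 0
t3 = e OR t2 = 0 OR 0 = 0
t4 = NOT t3 = NOT 0 = 1
t5 = NOT c = NOT 0 = 1
So t4 = 1 and t5 = 1.

a=0, b=0, c=0, d=0, e=0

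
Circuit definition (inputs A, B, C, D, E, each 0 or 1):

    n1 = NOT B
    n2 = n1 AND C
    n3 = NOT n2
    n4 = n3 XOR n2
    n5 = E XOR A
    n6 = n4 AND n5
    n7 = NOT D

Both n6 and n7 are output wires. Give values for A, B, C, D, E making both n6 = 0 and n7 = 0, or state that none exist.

A=0, B=0, C=0, D=1, E=0

Check with A=0, B=0, C=0, D=1, E=0:
n1 = NOT B = NOT 0 = 1
n2 = n1 AND C = 1 AND 0 = 0
n3 = NOT n2 = NOT 0 = 1
n4 = n3 XOR n2 = 1 XOR 0 = 1
n5 = E XOR A = 0 XOR 0 = 0
n6 = n4 AND n5 = 1 AND 0 = 0
n7 = NOT D = NOT 1 = 0
So n6 = 0 and n7 = 0.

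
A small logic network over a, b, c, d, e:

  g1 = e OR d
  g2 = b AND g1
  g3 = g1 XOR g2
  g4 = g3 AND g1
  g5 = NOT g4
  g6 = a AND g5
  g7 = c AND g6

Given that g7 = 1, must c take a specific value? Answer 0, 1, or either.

g7 = c AND g6 must be 1, so both c = 1 and g6 = 1.
Every assignment with g7 = 1 has c = 1; there are 5 such assignment(s).

1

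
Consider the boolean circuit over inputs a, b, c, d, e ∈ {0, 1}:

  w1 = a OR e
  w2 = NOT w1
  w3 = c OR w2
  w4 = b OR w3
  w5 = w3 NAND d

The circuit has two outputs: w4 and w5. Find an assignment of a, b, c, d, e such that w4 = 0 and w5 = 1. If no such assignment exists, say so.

a=1 b=0 c=0 d=1 e=1

Check with a=1 b=0 c=0 d=1 e=1:
w1 = a OR e = 1 OR 1 = 1
w2 = NOT w1 = NOT 1 = 0
w3 = c OR w2 = 0 OR 0 = 0
w4 = b OR w3 = 0 OR 0 = 0
w5 = w3 NAND d = 0 NAND 1 = 1
So w4 = 0 and w5 = 1.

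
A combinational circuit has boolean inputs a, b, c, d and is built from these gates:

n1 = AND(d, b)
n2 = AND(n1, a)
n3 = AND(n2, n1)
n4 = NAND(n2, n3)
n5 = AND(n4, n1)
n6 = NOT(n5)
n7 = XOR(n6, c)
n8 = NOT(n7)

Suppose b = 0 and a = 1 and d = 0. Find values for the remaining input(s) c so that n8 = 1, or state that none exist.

c=1

Check with b = 0 and a = 1 and d = 0 and c=1:
n1 = AND(d, b) = AND(0, 0) = 0
n2 = AND(n1, a) = AND(0, 1) = 0
n3 = AND(n2, n1) = AND(0, 0) = 0
n4 = NAND(n2, n3) = NAND(0, 0) = 1
n5 = AND(n4, n1) = AND(1, 0) = 0
n6 = NOT(n5) = NOT 0 = 1
n7 = XOR(n6, c) = XOR(1, 1) = 0
n8 = NOT(n7) = NOT 0 = 1
So n8 = 1.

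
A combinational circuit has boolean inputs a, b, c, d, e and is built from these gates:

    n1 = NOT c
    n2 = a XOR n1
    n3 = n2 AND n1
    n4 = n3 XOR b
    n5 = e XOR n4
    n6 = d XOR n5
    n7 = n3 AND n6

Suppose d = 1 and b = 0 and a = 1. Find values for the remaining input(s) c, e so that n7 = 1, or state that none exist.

With d = 1 and b = 0 and a = 1 fixed, none of the 4 settings of c, e give n7 = 1.
For example, with c=1, e=0:
n1 = NOT c = NOT 1 = 0
n2 = a XOR n1 = 1 XOR 0 = 1
n3 = n2 AND n1 = 1 AND 0 = 0
n4 = n3 XOR b = 0 XOR 0 = 0
n5 = e XOR n4 = 0 XOR 0 = 0
n6 = d XOR n5 = 1 XOR 0 = 1
n7 = n3 AND n6 = 0 AND 1 = 0
giving n7 = 0 ≠ 1.

no solution exists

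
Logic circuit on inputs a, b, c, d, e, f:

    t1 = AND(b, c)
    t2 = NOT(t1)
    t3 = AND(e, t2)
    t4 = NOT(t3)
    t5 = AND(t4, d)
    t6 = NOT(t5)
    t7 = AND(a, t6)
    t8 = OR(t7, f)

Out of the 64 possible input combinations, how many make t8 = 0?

21

t8 = OR(t7, f) must be 0, so both t7 = 0 and f = 0.
t7 = AND(a, t6) must be 0, so at least one of a, t6 is 0.
Enumerating the 64 input combinations, 21 give t8 = 0 and 43 give t8 = 1.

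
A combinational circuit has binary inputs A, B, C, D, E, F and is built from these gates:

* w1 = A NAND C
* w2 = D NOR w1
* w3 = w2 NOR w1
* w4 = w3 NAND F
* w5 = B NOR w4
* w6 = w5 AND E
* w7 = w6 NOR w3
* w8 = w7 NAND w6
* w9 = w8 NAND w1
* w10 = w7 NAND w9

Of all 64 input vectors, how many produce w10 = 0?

8

w10 = w7 NAND w9 must be 0, so both w7 = 1 and w9 = 1.
w7 = w6 NOR w3 must be 1, so both w6 = 0 and w3 = 0.
w9 = w8 NAND w1 must be 1, so at least one of w8, w1 is 0.
Enumerating the 64 input combinations, 8 give w10 = 0 and 56 give w10 = 1.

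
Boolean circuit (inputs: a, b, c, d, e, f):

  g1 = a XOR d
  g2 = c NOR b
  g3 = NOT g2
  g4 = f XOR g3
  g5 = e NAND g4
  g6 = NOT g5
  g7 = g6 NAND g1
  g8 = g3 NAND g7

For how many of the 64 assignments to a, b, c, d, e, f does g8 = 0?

42

g8 = g3 NAND g7 must be 0, so both g3 = 1 and g7 = 1.
g3 = NOT g2 must be 1, so g2 = 0.
g7 = g6 NAND g1 must be 1, so at least one of g6, g1 is 0.
Enumerating the 64 input combinations, 42 give g8 = 0 and 22 give g8 = 1.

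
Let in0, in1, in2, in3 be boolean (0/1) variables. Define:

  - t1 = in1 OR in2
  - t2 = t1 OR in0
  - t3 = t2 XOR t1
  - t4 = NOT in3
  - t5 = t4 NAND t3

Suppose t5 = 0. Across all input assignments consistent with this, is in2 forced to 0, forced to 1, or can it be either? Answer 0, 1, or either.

0

t5 = t4 NAND t3 must be 0, so both t4 = 1 and t3 = 1.
t4 = NOT in3 must be 1, so in3 = 0.
t3 = t2 XOR t1 must be 1, so t2 and t1 differ.
Every assignment with t5 = 0 has in2 = 0; there are 1 such assignment(s).
  in0=1, in1=0, in2=0, in3=0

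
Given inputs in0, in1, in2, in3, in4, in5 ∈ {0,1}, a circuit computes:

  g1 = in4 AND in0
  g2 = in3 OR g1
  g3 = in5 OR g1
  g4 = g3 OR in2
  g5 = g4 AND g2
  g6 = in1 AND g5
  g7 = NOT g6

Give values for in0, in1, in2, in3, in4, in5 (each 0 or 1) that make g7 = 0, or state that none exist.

g7 = NOT g6 must be 0, so g6 = 1.
g6 = in1 AND g5 must be 1, so both in1 = 1 and g5 = 1.
Check with in0=0, in1=1, in2=1, in3=1, in4=0, in5=1:
g1 = in4 AND in0 = 0 AND 0 = 0
g2 = in3 OR g1 = 1 OR 0 = 1
g3 = in5 OR g1 = 1 OR 0 = 1
g4 = g3 OR in2 = 1 OR 1 = 1
g5 = g4 AND g2 = 1 AND 1 = 1
g6 = in1 AND g5 = 1 AND 1 = 1
g7 = NOT g6 = NOT 1 = 0
So g7 = 0 as required.

in0=0, in1=1, in2=1, in3=1, in4=0, in5=1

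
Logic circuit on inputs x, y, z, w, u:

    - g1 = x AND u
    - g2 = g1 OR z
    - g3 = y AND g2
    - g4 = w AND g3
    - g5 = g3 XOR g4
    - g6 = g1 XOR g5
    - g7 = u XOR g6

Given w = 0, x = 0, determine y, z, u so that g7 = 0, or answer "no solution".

g7 = u XOR g6 must be 0, so u and g6 are equal.
Check with w = 0, x = 0 and y=1, z=1, u=1:
g1 = x AND u = 0 AND 1 = 0
g2 = g1 OR z = 0 OR 1 = 1
g3 = y AND g2 = 1 AND 1 = 1
g4 = w AND g3 = 0 AND 1 = 0
g5 = g3 XOR g4 = 1 XOR 0 = 1
g6 = g1 XOR g5 = 0 XOR 1 = 1
g7 = u XOR g6 = 1 XOR 1 = 0
So g7 = 0.

y=1, z=1, u=1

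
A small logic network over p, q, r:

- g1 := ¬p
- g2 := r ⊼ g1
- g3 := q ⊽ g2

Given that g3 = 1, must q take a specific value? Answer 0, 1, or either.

g3 = q ⊽ g2 must be 1, so both q = 0 and g2 = 0.
g2 = r ⊼ g1 must be 0, so both r = 1 and g1 = 1.
Every assignment with g3 = 1 has q = 0; there are 1 such assignment(s).
  p=0, q=0, r=1

0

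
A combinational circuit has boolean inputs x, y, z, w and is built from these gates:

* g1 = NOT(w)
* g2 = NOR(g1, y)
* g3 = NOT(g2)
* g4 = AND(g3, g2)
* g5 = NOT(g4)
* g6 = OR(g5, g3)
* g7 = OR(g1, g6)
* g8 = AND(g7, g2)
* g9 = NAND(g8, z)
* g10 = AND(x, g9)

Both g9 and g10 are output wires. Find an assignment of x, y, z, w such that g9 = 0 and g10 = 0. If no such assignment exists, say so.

x=0 y=0 z=1 w=1

Check with x=0 y=0 z=1 w=1:
g1 = NOT(w) = NOT 1 = 0
g2 = NOR(g1, y) = NOR(0, 0) = 1
g3 = NOT(g2) = NOT 1 = 0
g4 = AND(g3, g2) = AND(0, 1) = 0
g5 = NOT(g4) = NOT 0 = 1
g6 = OR(g5, g3) = OR(1, 0) = 1
g7 = OR(g1, g6) = OR(0, 1) = 1
g8 = AND(g7, g2) = AND(1, 1) = 1
g9 = NAND(g8, z) = NAND(1, 1) = 0
g10 = AND(x, g9) = AND(0, 0) = 0
So g9 = 0 and g10 = 0.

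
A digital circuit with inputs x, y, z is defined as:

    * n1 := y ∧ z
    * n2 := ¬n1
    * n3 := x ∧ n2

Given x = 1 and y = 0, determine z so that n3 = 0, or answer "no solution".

no solution exists

With x = 1 and y = 0 fixed, none of the 2 settings of z give n3 = 0.
For example, with z=1:
n1 = y ∧ z = 0 ∧ 1 = 0
n2 = ¬n1 = ¬0 = 1
n3 = x ∧ n2 = 1 ∧ 1 = 1
giving n3 = 1 ≠ 0.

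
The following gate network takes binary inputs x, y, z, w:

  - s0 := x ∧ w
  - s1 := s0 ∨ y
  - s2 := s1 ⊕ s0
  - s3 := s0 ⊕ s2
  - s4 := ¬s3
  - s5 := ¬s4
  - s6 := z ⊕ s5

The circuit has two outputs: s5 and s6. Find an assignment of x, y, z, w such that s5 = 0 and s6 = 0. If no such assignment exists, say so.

Check with x=0, y=0, z=0, w=1:
s0 = x ∧ w = 0 ∧ 1 = 0
s1 = s0 ∨ y = 0 ∨ 0 = 0
s2 = s1 ⊕ s0 = 0 ⊕ 0 = 0
s3 = s0 ⊕ s2 = 0 ⊕ 0 = 0
s4 = ¬s3 = ¬0 = 1
s5 = ¬s4 = ¬1 = 0
s6 = z ⊕ s5 = 0 ⊕ 0 = 0
So s5 = 0 and s6 = 0.

x=0, y=0, z=0, w=1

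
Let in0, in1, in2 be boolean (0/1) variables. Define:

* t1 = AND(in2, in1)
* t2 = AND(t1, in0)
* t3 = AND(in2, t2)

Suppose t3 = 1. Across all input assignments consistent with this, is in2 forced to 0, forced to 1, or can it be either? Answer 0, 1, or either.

1

t3 = AND(in2, t2) must be 1, so both in2 = 1 and t2 = 1.
t2 = AND(t1, in0) must be 1, so both t1 = 1 and in0 = 1.
Every assignment with t3 = 1 has in2 = 1; there are 1 such assignment(s).
  in0=1, in1=1, in2=1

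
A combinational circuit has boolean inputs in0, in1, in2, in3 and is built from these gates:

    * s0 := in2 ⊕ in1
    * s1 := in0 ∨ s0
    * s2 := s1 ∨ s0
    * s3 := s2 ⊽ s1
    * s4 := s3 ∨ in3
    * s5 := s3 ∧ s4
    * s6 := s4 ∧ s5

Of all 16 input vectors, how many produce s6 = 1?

4

s6 = s4 ∧ s5 must be 1, so both s4 = 1 and s5 = 1.
s4 = s3 ∨ in3 must be 1, so at least one of s3, in3 is 1.
s5 = s3 ∧ s4 must be 1, so both s3 = 1 and s4 = 1.
Satisfying assignments:
  in0=0, in1=0, in2=0, in3=0
  in0=0, in1=0, in2=0, in3=1
  in0=0, in1=1, in2=1, in3=0
  in0=0, in1=1, in2=1, in3=1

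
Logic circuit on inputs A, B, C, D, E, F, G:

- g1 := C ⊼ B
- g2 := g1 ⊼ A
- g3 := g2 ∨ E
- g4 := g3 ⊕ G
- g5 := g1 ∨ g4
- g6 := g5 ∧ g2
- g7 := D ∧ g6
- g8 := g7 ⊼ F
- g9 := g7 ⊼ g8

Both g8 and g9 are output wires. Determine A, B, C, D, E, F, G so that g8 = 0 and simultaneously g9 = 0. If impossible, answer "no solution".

no solution exists

Across all 128 input combinations, none give both g8 = 0 and g9 = 0.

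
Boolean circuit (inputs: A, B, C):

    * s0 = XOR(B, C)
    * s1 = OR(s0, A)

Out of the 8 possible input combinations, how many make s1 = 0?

2

s1 = OR(s0, A) must be 0, so both s0 = 0 and A = 0.
Satisfying assignments:
  A=0, B=0, C=0
  A=0, B=1, C=1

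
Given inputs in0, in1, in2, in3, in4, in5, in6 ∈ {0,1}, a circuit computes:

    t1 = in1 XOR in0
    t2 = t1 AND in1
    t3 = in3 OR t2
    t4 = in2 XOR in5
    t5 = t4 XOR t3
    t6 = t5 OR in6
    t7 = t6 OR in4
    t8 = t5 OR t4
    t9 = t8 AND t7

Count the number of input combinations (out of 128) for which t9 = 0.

34

t9 = t8 AND t7 must be 0, so at least one of t8, t7 is 0.
Enumerating the 128 input combinations, 34 give t9 = 0 and 94 give t9 = 1.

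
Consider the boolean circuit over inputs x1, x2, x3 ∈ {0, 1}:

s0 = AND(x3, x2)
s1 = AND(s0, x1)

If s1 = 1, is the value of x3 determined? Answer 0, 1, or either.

s1 = AND(s0, x1) must be 1, so both s0 = 1 and x1 = 1.
s0 = AND(x3, x2) must be 1, so both x3 = 1 and x2 = 1.
Every assignment with s1 = 1 has x3 = 1; there are 1 such assignment(s).
  x1=1, x2=1, x3=1

1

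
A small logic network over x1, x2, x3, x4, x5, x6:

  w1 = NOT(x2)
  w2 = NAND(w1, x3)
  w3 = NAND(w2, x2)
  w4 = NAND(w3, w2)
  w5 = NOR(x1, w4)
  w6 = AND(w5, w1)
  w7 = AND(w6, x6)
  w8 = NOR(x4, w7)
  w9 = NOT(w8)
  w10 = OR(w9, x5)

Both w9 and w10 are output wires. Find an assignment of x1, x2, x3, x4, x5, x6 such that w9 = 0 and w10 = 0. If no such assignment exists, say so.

Check with x1=0, x2=1, x3=0, x4=0, x5=0, x6=1:
w1 = NOT(x2) = NOT 1 = 0
w2 = NAND(w1, x3) = NAND(0, 0) = 1
w3 = NAND(w2, x2) = NAND(1, 1) = 0
w4 = NAND(w3, w2) = NAND(0, 1) = 1
w5 = NOR(x1, w4) = NOR(0, 1) = 0
w6 = AND(w5, w1) = AND(0, 0) = 0
w7 = AND(w6, x6) = AND(0, 1) = 0
w8 = NOR(x4, w7) = NOR(0, 0) = 1
w9 = NOT(w8) = NOT 1 = 0
w10 = OR(w9, x5) = OR(0, 0) = 0
So w9 = 0 and w10 = 0.

x1=0, x2=1, x3=0, x4=0, x5=0, x6=1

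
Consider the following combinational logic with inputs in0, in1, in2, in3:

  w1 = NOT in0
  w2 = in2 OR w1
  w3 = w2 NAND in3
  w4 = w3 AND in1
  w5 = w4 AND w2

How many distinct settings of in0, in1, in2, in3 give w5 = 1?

w5 = w4 AND w2 must be 1, so both w4 = 1 and w2 = 1.
w4 = w3 AND in1 must be 1, so both w3 = 1 and in1 = 1.
Enumerating the 16 input combinations, 3 give w5 = 1 and 13 give w5 = 0.

3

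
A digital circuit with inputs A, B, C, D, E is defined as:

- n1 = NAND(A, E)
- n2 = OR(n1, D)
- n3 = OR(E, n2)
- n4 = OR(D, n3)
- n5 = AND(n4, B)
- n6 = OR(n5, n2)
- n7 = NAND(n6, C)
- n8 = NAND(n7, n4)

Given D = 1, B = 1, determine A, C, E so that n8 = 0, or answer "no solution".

n8 = NAND(n7, n4) must be 0, so both n7 = 1 and n4 = 1.
n7 = NAND(n6, C) must be 1, so at least one of n6, C is 0.
Check with D = 1, B = 1 and A=1, C=0, E=1:
n1 = NAND(A, E) = NAND(1, 1) = 0
n2 = OR(n1, D) = OR(0, 1) = 1
n3 = OR(E, n2) = OR(1, 1) = 1
n4 = OR(D, n3) = OR(1, 1) = 1
n5 = AND(n4, B) = AND(1, 1) = 1
n6 = OR(n5, n2) = OR(1, 1) = 1
n7 = NAND(n6, C) = NAND(1, 0) = 1
n8 = NAND(n7, n4) = NAND(1, 1) = 0
So n8 = 0.

A=1 C=0 E=1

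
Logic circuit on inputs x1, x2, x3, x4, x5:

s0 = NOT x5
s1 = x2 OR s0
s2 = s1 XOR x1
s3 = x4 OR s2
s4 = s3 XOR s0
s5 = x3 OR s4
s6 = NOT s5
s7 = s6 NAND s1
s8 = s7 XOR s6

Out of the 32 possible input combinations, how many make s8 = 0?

1

s8 = s7 XOR s6 must be 0, so s7 and s6 are equal.
Satisfying assignments:
  x1=0, x2=0, x3=0, x4=0, x5=1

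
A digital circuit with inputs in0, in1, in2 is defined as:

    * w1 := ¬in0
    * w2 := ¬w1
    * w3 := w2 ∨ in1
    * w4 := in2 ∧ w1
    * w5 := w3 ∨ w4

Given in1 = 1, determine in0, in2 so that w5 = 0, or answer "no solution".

With in1 = 1 fixed, none of the 4 settings of in0, in2 give w5 = 0.
For example, with in0=0, in2=0:
w1 = ¬in0 = ¬0 = 1
w2 = ¬w1 = ¬1 = 0
w3 = w2 ∨ in1 = 0 ∨ 1 = 1
w4 = in2 ∧ w1 = 0 ∧ 1 = 0
w5 = w3 ∨ w4 = 1 ∨ 0 = 1
giving w5 = 1 ≠ 0.

no solution exists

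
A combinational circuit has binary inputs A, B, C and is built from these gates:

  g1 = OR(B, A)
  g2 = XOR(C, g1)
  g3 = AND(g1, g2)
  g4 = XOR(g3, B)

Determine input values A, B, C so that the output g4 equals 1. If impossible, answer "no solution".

A=1 B=0 C=0

g4 = XOR(g3, B) must be 1, so g3 and B differ.
Check with A=1 B=0 C=0:
g1 = OR(B, A) = OR(0, 1) = 1
g2 = XOR(C, g1) = XOR(0, 1) = 1
g3 = AND(g1, g2) = AND(1, 1) = 1
g4 = XOR(g3, B) = XOR(1, 0) = 1
So g4 = 1 as required.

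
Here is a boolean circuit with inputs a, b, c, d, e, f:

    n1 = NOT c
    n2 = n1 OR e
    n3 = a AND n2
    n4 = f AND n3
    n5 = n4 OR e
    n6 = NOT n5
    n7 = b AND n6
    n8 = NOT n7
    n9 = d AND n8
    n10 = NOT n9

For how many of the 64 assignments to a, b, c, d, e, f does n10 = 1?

n10 = NOT n9 must be 1, so n9 = 0.
n9 = d AND n8 must be 0, so at least one of d, n8 is 0.
Enumerating the 64 input combinations, 39 give n10 = 1 and 25 give n10 = 0.

39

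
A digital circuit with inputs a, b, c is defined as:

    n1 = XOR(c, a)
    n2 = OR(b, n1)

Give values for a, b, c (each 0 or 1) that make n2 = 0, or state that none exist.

Check with a=1 b=0 c=1:
n1 = XOR(c, a) = XOR(1, 1) = 0
n2 = OR(b, n1) = OR(0, 0) = 0
So n2 = 0 as required.

a=1 b=0 c=1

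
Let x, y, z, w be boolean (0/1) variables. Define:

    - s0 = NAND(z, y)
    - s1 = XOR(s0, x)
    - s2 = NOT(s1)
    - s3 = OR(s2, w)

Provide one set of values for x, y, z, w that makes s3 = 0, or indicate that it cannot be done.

Check with x=0 y=1 z=0 w=0:
s0 = NAND(z, y) = NAND(0, 1) = 1
s1 = XOR(s0, x) = XOR(1, 0) = 1
s2 = NOT(s1) = NOT 1 = 0
s3 = OR(s2, w) = OR(0, 0) = 0
So s3 = 0 as required.

x=0 y=1 z=0 w=0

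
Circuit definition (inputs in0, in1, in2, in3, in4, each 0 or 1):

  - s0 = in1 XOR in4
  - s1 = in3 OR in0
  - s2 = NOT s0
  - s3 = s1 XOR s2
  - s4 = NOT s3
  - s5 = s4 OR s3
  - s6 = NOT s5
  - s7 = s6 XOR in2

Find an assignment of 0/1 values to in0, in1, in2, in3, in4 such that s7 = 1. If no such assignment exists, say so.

Check with in0=1, in1=1, in2=1, in3=0, in4=0:
s0 = in1 XOR in4 = 1 XOR 0 = 1
s1 = in3 OR in0 = 0 OR 1 = 1
s2 = NOT s0 = NOT 1 = 0
s3 = s1 XOR s2 = 1 XOR 0 = 1
s4 = NOT s3 = NOT 1 = 0
s5 = s4 OR s3 = 0 OR 1 = 1
s6 = NOT s5 = NOT 1 = 0
s7 = s6 XOR in2 = 0 XOR 1 = 1
So s7 = 1 as required.

in0=1, in1=1, in2=1, in3=0, in4=0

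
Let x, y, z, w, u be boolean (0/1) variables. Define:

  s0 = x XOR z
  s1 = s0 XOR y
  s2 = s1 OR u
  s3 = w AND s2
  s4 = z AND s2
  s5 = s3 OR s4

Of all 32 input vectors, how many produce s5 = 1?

18

s5 = s3 OR s4 must be 1, so at least one of s3, s4 is 1.
Enumerating the 32 input combinations, 18 give s5 = 1 and 14 give s5 = 0.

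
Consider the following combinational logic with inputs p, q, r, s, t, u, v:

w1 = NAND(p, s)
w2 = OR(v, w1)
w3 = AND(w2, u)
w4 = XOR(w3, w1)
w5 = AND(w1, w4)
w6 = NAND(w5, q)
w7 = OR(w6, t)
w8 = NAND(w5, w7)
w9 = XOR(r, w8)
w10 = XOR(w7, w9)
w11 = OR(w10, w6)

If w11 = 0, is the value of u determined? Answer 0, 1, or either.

0

w11 = OR(w10, w6) must be 0, so both w10 = 0 and w6 = 0.
w10 = XOR(w7, w9) must be 0, so w7 and w9 are equal.
Every assignment with w11 = 0 has u = 0; there are 12 such assignment(s).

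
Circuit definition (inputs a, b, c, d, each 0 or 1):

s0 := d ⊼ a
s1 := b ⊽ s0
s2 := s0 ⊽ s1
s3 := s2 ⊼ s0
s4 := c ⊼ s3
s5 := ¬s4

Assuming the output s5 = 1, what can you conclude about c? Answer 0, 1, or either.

s5 = ¬s4 must be 1, so s4 = 0.
s4 = c ⊼ s3 must be 0, so both c = 1 and s3 = 1.
s3 = s2 ⊼ s0 must be 1, so at least one of s2, s0 is 0.
Every assignment with s5 = 1 has c = 1; there are 8 such assignment(s).

1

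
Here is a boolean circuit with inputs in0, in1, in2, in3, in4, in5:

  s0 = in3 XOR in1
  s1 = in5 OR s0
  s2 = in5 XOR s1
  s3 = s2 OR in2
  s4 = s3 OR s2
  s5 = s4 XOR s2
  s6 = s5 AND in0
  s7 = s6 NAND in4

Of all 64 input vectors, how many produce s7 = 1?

58

s7 = s6 NAND in4 must be 1, so at least one of s6, in4 is 0.
Enumerating the 64 input combinations, 58 give s7 = 1 and 6 give s7 = 0.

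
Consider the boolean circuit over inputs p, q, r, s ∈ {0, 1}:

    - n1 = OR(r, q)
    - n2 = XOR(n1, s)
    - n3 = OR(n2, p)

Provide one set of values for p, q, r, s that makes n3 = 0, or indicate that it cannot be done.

Check with p=0, q=1, r=0, s=1:
n1 = OR(r, q) = OR(0, 1) = 1
n2 = XOR(n1, s) = XOR(1, 1) = 0
n3 = OR(n2, p) = OR(0, 0) = 0
So n3 = 0 as required.

p=0, q=1, r=0, s=1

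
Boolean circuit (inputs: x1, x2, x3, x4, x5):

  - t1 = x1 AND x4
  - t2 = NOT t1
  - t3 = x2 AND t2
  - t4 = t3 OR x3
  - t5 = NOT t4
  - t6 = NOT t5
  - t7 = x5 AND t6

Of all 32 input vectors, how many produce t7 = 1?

11

t7 = x5 AND t6 must be 1, so both x5 = 1 and t6 = 1.
Enumerating the 32 input combinations, 11 give t7 = 1 and 21 give t7 = 0.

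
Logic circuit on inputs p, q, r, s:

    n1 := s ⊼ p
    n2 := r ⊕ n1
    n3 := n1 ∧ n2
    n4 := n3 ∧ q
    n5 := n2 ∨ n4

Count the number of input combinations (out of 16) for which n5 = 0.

8

n5 = n2 ∨ n4 must be 0, so both n2 = 0 and n4 = 0.
Enumerating the 16 input combinations, 8 give n5 = 0 and 8 give n5 = 1.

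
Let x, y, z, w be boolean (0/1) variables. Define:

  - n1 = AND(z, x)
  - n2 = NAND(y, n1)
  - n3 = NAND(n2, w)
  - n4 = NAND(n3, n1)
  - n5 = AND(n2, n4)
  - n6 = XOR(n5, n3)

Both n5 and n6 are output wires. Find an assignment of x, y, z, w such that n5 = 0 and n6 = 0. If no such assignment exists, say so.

no solution exists

Across all 16 input combinations, none give both n5 = 0 and n6 = 0.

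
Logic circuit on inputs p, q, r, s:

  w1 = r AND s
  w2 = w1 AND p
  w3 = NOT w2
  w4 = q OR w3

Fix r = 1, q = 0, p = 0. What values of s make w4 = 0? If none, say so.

With r = 1, q = 0, p = 0 fixed, none of the 2 settings of s give w4 = 0.
For example, with s=1:
w1 = r AND s = 1 AND 1 = 1
w2 = w1 AND p = 1 AND 0 = 0
w3 = NOT w2 = NOT 0 = 1
w4 = q OR w3 = 0 OR 1 = 1
giving w4 = 1 ≠ 0.

no solution exists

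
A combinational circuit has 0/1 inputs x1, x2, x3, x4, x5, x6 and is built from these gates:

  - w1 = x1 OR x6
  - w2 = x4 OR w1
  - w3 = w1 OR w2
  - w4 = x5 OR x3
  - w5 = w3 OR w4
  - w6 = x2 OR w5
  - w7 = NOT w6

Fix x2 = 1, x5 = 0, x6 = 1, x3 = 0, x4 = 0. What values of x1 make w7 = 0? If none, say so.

Check with x2 = 1, x5 = 0, x6 = 1, x3 = 0, x4 = 0 and x1=1:
w1 = x1 OR x6 = 1 OR 1 = 1
w2 = x4 OR w1 = 0 OR 1 = 1
w3 = w1 OR w2 = 1 OR 1 = 1
w4 = x5 OR x3 = 0 OR 0 = 0
w5 = w3 OR w4 = 1 OR 0 = 1
w6 = x2 OR w5 = 1 OR 1 = 1
w7 = NOT w6 = NOT 1 = 0
So w7 = 0.

x1=1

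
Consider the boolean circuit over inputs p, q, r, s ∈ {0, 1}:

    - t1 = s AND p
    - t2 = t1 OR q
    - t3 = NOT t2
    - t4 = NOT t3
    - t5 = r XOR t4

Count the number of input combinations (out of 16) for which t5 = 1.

t5 = r XOR t4 must be 1, so r and t4 differ.
Enumerating the 16 input combinations, 8 give t5 = 1 and 8 give t5 = 0.

8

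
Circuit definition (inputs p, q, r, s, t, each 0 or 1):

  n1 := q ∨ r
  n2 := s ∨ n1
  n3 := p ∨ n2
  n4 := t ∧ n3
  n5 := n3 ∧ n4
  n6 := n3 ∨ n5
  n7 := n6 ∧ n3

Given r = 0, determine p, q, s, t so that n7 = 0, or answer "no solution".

n7 = n6 ∧ n3 must be 0, so at least one of n6, n3 is 0.
Check with r = 0 and p=0, q=0, s=0, t=1:
n1 = q ∨ r = 0 ∨ 0 = 0
n2 = s ∨ n1 = 0 ∨ 0 = 0
n3 = p ∨ n2 = 0 ∨ 0 = 0
n4 = t ∧ n3 = 1 ∧ 0 = 0
n5 = n3 ∧ n4 = 0 ∧ 0 = 0
n6 = n3 ∨ n5 = 0 ∨ 0 = 0
n7 = n6 ∧ n3 = 0 ∧ 0 = 0
So n7 = 0.

p=0, q=0, s=0, t=1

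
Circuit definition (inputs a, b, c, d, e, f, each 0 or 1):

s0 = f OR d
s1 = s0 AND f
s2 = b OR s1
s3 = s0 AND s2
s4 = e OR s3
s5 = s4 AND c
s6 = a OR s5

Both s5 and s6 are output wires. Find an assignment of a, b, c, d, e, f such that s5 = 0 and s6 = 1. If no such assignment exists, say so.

a=1, b=0, c=0, d=0, e=0, f=0

Check with a=1, b=0, c=0, d=0, e=0, f=0:
s0 = f OR d = 0 OR 0 = 0
s1 = s0 AND f = 0 AND 0 = 0
s2 = b OR s1 = 0 OR 0 = 0
s3 = s0 AND s2 = 0 AND 0 = 0
s4 = e OR s3 = 0 OR 0 = 0
s5 = s4 AND c = 0 AND 0 = 0
s6 = a OR s5 = 1 OR 0 = 1
So s5 = 0 and s6 = 1.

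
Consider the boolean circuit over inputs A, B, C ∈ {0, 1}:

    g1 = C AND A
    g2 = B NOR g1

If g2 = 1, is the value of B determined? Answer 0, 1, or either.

0

g2 = B NOR g1 must be 1, so both B = 0 and g1 = 0.
g1 = C AND A must be 0, so at least one of C, A is 0.
Every assignment with g2 = 1 has B = 0; there are 3 such assignment(s).
  A=0, B=0, C=0
  A=0, B=0, C=1
  A=1, B=0, C=0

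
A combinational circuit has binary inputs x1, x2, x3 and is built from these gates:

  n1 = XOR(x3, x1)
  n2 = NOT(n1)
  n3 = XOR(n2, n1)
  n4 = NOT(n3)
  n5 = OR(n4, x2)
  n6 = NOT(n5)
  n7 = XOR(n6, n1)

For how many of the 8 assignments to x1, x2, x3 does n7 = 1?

n7 = XOR(n6, n1) must be 1, so n6 and n1 differ.
Satisfying assignments:
  x1=0, x2=0, x3=0
  x1=0, x2=1, x3=1
  x1=1, x2=0, x3=1
  x1=1, x2=1, x3=0

4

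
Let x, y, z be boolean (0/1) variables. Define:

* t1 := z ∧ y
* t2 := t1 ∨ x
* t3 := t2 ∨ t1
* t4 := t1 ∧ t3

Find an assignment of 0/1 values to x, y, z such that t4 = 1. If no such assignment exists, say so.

x=1, y=1, z=1

t4 = t1 ∧ t3 must be 1, so both t1 = 1 and t3 = 1.
t1 = z ∧ y must be 1, so both z = 1 and y = 1.
t3 = t2 ∨ t1 must be 1, so at least one of t2, t1 is 1.
Check with x=1, y=1, z=1:
t1 = z ∧ y = 1 ∧ 1 = 1
t2 = t1 ∨ x = 1 ∨ 1 = 1
t3 = t2 ∨ t1 = 1 ∨ 1 = 1
t4 = t1 ∧ t3 = 1 ∧ 1 = 1
So t4 = 1 as required.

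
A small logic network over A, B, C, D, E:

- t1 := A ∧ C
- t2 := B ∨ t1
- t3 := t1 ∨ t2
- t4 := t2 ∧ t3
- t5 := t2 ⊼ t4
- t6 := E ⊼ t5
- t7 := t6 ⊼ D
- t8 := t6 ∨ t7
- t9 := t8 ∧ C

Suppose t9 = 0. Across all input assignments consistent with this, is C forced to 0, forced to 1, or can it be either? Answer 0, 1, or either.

0

t9 = t8 ∧ C must be 0, so at least one of t8, C is 0.
Every assignment with t9 = 0 has C = 0; there are 16 such assignment(s).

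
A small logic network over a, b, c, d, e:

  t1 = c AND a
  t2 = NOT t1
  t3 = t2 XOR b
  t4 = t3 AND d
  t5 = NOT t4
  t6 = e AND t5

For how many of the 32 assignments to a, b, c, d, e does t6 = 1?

12

t6 = e AND t5 must be 1, so both e = 1 and t5 = 1.
t5 = NOT t4 must be 1, so t4 = 0.
t4 = t3 AND d must be 0, so at least one of t3, d is 0.
Enumerating the 32 input combinations, 12 give t6 = 1 and 20 give t6 = 0.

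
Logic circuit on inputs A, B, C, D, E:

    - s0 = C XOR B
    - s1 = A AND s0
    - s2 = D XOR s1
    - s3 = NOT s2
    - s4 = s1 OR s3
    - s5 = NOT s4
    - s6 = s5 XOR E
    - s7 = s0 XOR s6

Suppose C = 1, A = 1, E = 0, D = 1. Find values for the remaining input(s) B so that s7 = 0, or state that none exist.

no solution exists

With C = 1, A = 1, E = 0, D = 1 fixed, none of the 2 settings of B give s7 = 0.
For example, with B=1:
s0 = C XOR B = 1 XOR 1 = 0
s1 = A AND s0 = 1 AND 0 = 0
s2 = D XOR s1 = 1 XOR 0 = 1
s3 = NOT s2 = NOT 1 = 0
s4 = s1 OR s3 = 0 OR 0 = 0
s5 = NOT s4 = NOT 0 = 1
s6 = s5 XOR E = 1 XOR 0 = 1
s7 = s0 XOR s6 = 0 XOR 1 = 1
giving s7 = 1 ≠ 0.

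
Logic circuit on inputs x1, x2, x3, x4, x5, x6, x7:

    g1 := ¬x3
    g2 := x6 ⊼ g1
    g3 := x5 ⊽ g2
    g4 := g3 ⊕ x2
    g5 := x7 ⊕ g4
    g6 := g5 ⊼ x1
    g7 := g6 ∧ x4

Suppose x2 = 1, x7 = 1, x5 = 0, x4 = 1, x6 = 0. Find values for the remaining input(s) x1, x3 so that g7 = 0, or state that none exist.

no solution exists

With x2 = 1, x7 = 1, x5 = 0, x4 = 1, x6 = 0 fixed, none of the 4 settings of x1, x3 give g7 = 0.
For example, with x1=0, x3=1:
g1 = ¬x3 = ¬1 = 0
g2 = x6 ⊼ g1 = 0 ⊼ 0 = 1
g3 = x5 ⊽ g2 = 0 ⊽ 1 = 0
g4 = g3 ⊕ x2 = 0 ⊕ 1 = 1
g5 = x7 ⊕ g4 = 1 ⊕ 1 = 0
g6 = g5 ⊼ x1 = 0 ⊼ 0 = 1
g7 = g6 ∧ x4 = 1 ∧ 1 = 1
giving g7 = 1 ≠ 0.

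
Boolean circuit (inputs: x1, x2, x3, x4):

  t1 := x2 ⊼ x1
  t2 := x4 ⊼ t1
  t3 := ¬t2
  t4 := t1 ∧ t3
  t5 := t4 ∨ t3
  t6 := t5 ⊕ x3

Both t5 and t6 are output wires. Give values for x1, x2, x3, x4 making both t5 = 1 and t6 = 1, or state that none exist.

x1=0 x2=0 x3=0 x4=1

Check with x1=0 x2=0 x3=0 x4=1:
t1 = x2 ⊼ x1 = 0 ⊼ 0 = 1
t2 = x4 ⊼ t1 = 1 ⊼ 1 = 0
t3 = ¬t2 = ¬0 = 1
t4 = t1 ∧ t3 = 1 ∧ 1 = 1
t5 = t4 ∨ t3 = 1 ∨ 1 = 1
t6 = t5 ⊕ x3 = 1 ⊕ 0 = 1
So t5 = 1 and t6 = 1.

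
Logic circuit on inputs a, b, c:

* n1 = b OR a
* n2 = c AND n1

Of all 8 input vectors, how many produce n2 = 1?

3

n2 = c AND n1 must be 1, so both c = 1 and n1 = 1.
Enumerating the 8 input combinations, 3 give n2 = 1 and 5 give n2 = 0.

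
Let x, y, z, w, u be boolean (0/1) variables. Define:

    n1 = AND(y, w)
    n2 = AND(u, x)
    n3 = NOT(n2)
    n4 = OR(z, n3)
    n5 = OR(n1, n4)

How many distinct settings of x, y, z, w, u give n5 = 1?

n5 = OR(n1, n4) must be 1, so at least one of n1, n4 is 1.
Enumerating the 32 input combinations, 29 give n5 = 1 and 3 give n5 = 0.

29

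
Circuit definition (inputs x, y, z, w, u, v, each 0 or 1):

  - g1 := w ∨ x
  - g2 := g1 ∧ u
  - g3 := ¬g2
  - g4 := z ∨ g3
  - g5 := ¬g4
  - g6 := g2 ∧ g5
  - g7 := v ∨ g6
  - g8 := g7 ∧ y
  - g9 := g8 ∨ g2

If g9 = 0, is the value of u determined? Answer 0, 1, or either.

Both values of u occur among assignments with g9 = 0:
  u=0: x=0, y=0, z=0, w=0, u=0, v=0
  u=1: x=0, y=0, z=0, w=0, u=1, v=0

either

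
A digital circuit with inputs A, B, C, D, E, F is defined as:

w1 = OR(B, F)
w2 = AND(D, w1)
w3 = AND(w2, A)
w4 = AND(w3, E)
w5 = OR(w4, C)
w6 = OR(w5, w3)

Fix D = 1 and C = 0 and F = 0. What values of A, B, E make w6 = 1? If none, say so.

A=1, B=1, E=0

w6 = OR(w5, w3) must be 1, so at least one of w5, w3 is 1.
Check with D = 1 and C = 0 and F = 0 and A=1, B=1, E=0:
w1 = OR(B, F) = OR(1, 0) = 1
w2 = AND(D, w1) = AND(1, 1) = 1
w3 = AND(w2, A) = AND(1, 1) = 1
w4 = AND(w3, E) = AND(1, 0) = 0
w5 = OR(w4, C) = OR(0, 0) = 0
w6 = OR(w5, w3) = OR(0, 1) = 1
So w6 = 1.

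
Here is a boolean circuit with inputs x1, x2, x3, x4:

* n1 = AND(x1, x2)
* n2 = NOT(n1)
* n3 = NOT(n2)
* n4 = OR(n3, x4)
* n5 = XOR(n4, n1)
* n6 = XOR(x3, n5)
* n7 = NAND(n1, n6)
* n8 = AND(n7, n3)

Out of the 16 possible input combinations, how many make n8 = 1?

n8 = AND(n7, n3) must be 1, so both n7 = 1 and n3 = 1.
Satisfying assignments:
  x1=1, x2=1, x3=0, x4=0
  x1=1, x2=1, x3=0, x4=1

2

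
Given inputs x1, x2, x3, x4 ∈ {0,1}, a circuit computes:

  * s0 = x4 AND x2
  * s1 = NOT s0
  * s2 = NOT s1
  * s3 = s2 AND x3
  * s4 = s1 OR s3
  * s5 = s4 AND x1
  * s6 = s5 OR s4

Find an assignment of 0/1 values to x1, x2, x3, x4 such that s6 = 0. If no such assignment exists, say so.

x1=1, x2=1, x3=0, x4=1

s6 = s5 OR s4 must be 0, so both s5 = 0 and s4 = 0.
s5 = s4 AND x1 must be 0, so at least one of s4, x1 is 0.
s4 = s1 OR s3 must be 0, so both s1 = 0 and s3 = 0.
Check with x1=1, x2=1, x3=0, x4=1:
s0 = x4 AND x2 = 1 AND 1 = 1
s1 = NOT s0 = NOT 1 = 0
s2 = NOT s1 = NOT 0 = 1
s3 = s2 AND x3 = 1 AND 0 = 0
s4 = s1 OR s3 = 0 OR 0 = 0
s5 = s4 AND x1 = 0 AND 1 = 0
s6 = s5 OR s4 = 0 OR 0 = 0
So s6 = 0 as required.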